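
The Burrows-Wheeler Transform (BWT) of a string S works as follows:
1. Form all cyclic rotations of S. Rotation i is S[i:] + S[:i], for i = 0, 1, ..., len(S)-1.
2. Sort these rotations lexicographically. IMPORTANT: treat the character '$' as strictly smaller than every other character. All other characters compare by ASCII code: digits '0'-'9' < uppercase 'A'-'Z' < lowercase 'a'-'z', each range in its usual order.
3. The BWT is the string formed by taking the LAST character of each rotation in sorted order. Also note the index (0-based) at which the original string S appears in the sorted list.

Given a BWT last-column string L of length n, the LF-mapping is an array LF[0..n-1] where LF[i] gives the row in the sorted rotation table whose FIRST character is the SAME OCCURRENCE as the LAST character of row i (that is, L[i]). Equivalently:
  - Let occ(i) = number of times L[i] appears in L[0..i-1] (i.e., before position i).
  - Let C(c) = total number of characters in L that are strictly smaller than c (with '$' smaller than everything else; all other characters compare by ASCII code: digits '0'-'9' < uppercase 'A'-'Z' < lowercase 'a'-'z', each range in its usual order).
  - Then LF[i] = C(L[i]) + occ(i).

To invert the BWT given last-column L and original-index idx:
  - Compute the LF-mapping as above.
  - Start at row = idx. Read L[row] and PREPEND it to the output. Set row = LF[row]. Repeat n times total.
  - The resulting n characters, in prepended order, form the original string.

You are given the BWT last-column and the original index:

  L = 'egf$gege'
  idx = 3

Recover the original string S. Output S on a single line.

Answer: eggfege$

Derivation:
LF mapping: 1 5 4 0 6 2 7 3
Walk LF starting at row 3, prepending L[row]:
  step 1: row=3, L[3]='$', prepend. Next row=LF[3]=0
  step 2: row=0, L[0]='e', prepend. Next row=LF[0]=1
  step 3: row=1, L[1]='g', prepend. Next row=LF[1]=5
  step 4: row=5, L[5]='e', prepend. Next row=LF[5]=2
  step 5: row=2, L[2]='f', prepend. Next row=LF[2]=4
  step 6: row=4, L[4]='g', prepend. Next row=LF[4]=6
  step 7: row=6, L[6]='g', prepend. Next row=LF[6]=7
  step 8: row=7, L[7]='e', prepend. Next row=LF[7]=3
Reversed output: eggfege$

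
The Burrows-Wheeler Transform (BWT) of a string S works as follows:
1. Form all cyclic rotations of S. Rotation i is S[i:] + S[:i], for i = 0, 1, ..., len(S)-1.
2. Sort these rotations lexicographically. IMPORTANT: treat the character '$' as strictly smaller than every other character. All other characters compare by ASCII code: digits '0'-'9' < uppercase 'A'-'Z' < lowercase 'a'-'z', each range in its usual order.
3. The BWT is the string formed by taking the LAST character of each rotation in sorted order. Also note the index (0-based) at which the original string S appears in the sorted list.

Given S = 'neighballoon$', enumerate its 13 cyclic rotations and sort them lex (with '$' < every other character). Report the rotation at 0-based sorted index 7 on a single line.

All 13 rotations (rotation i = S[i:]+S[:i]):
  rot[0] = neighballoon$
  rot[1] = eighballoon$n
  rot[2] = ighballoon$ne
  rot[3] = ghballoon$nei
  rot[4] = hballoon$neig
  rot[5] = balloon$neigh
  rot[6] = alloon$neighb
  rot[7] = lloon$neighba
  rot[8] = loon$neighbal
  rot[9] = oon$neighball
  rot[10] = on$neighballo
  rot[11] = n$neighballoo
  rot[12] = $neighballoon
Sorted (with $ < everything):
  sorted[0] = $neighballoon
  sorted[1] = alloon$neighb
  sorted[2] = balloon$neigh
  sorted[3] = eighballoon$n
  sorted[4] = ghballoon$nei
  sorted[5] = hballoon$neig
  sorted[6] = ighballoon$ne
  sorted[7] = lloon$neighba
  sorted[8] = loon$neighbal
  sorted[9] = n$neighballoo
  sorted[10] = neighballoon$
  sorted[11] = on$neighballo
  sorted[12] = oon$neighball
sorted[7] = lloon$neighba

Answer: lloon$neighba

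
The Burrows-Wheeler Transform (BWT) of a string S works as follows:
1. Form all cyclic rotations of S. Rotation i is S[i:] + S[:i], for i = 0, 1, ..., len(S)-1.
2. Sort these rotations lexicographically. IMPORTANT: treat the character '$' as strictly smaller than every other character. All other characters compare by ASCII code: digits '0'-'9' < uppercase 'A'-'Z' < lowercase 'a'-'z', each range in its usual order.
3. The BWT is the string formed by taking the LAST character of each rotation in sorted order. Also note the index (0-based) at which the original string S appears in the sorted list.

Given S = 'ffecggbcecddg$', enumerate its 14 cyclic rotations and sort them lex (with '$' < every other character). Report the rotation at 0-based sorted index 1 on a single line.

Answer: bcecddg$ffecgg

Derivation:
All 14 rotations (rotation i = S[i:]+S[:i]):
  rot[0] = ffecggbcecddg$
  rot[1] = fecggbcecddg$f
  rot[2] = ecggbcecddg$ff
  rot[3] = cggbcecddg$ffe
  rot[4] = ggbcecddg$ffec
  rot[5] = gbcecddg$ffecg
  rot[6] = bcecddg$ffecgg
  rot[7] = cecddg$ffecggb
  rot[8] = ecddg$ffecggbc
  rot[9] = cddg$ffecggbce
  rot[10] = ddg$ffecggbcec
  rot[11] = dg$ffecggbcecd
  rot[12] = g$ffecggbcecdd
  rot[13] = $ffecggbcecddg
Sorted (with $ < everything):
  sorted[0] = $ffecggbcecddg
  sorted[1] = bcecddg$ffecgg
  sorted[2] = cddg$ffecggbce
  sorted[3] = cecddg$ffecggb
  sorted[4] = cggbcecddg$ffe
  sorted[5] = ddg$ffecggbcec
  sorted[6] = dg$ffecggbcecd
  sorted[7] = ecddg$ffecggbc
  sorted[8] = ecggbcecddg$ff
  sorted[9] = fecggbcecddg$f
  sorted[10] = ffecggbcecddg$
  sorted[11] = g$ffecggbcecdd
  sorted[12] = gbcecddg$ffecg
  sorted[13] = ggbcecddg$ffec
sorted[1] = bcecddg$ffecgg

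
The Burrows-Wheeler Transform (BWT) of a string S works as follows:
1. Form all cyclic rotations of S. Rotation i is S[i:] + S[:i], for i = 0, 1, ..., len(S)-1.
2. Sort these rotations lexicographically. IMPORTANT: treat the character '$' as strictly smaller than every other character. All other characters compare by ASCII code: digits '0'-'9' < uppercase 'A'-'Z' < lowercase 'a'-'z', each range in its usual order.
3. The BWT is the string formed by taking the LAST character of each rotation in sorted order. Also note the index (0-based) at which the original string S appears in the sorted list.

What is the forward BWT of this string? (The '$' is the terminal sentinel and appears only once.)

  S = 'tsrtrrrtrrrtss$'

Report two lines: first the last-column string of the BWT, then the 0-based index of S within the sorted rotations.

Answer: sttrrsrrsttrr$r
13

Derivation:
All 15 rotations (rotation i = S[i:]+S[:i]):
  rot[0] = tsrtrrrtrrrtss$
  rot[1] = srtrrrtrrrtss$t
  rot[2] = rtrrrtrrrtss$ts
  rot[3] = trrrtrrrtss$tsr
  rot[4] = rrrtrrrtss$tsrt
  rot[5] = rrtrrrtss$tsrtr
  rot[6] = rtrrrtss$tsrtrr
  rot[7] = trrrtss$tsrtrrr
  rot[8] = rrrtss$tsrtrrrt
  rot[9] = rrtss$tsrtrrrtr
  rot[10] = rtss$tsrtrrrtrr
  rot[11] = tss$tsrtrrrtrrr
  rot[12] = ss$tsrtrrrtrrrt
  rot[13] = s$tsrtrrrtrrrts
  rot[14] = $tsrtrrrtrrrtss
Sorted (with $ < everything):
  sorted[0] = $tsrtrrrtrrrtss  (last char: 's')
  sorted[1] = rrrtrrrtss$tsrt  (last char: 't')
  sorted[2] = rrrtss$tsrtrrrt  (last char: 't')
  sorted[3] = rrtrrrtss$tsrtr  (last char: 'r')
  sorted[4] = rrtss$tsrtrrrtr  (last char: 'r')
  sorted[5] = rtrrrtrrrtss$ts  (last char: 's')
  sorted[6] = rtrrrtss$tsrtrr  (last char: 'r')
  sorted[7] = rtss$tsrtrrrtrr  (last char: 'r')
  sorted[8] = s$tsrtrrrtrrrts  (last char: 's')
  sorted[9] = srtrrrtrrrtss$t  (last char: 't')
  sorted[10] = ss$tsrtrrrtrrrt  (last char: 't')
  sorted[11] = trrrtrrrtss$tsr  (last char: 'r')
  sorted[12] = trrrtss$tsrtrrr  (last char: 'r')
  sorted[13] = tsrtrrrtrrrtss$  (last char: '$')
  sorted[14] = tss$tsrtrrrtrrr  (last char: 'r')
Last column: sttrrsrrsttrr$r
Original string S is at sorted index 13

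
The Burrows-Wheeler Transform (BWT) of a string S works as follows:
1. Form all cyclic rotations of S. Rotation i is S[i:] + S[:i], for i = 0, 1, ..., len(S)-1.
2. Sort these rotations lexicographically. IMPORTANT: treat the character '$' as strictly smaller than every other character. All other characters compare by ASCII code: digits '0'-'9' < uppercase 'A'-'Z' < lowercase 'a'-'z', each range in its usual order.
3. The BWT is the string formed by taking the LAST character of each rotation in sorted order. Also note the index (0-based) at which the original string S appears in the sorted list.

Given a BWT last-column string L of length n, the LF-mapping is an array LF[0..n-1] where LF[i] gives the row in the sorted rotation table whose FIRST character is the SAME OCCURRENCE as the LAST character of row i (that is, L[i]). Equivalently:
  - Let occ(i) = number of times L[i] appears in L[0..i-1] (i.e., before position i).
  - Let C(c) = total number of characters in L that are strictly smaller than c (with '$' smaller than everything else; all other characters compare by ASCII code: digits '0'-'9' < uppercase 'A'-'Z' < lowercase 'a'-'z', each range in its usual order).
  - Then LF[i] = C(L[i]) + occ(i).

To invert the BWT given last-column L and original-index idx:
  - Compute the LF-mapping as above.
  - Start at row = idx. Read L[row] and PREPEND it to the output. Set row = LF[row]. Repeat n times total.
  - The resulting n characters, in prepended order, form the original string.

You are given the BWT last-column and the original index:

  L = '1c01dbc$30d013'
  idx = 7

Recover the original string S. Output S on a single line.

LF mapping: 4 10 1 5 12 9 11 0 7 2 13 3 6 8
Walk LF starting at row 7, prepending L[row]:
  step 1: row=7, L[7]='$', prepend. Next row=LF[7]=0
  step 2: row=0, L[0]='1', prepend. Next row=LF[0]=4
  step 3: row=4, L[4]='d', prepend. Next row=LF[4]=12
  step 4: row=12, L[12]='1', prepend. Next row=LF[12]=6
  step 5: row=6, L[6]='c', prepend. Next row=LF[6]=11
  step 6: row=11, L[11]='0', prepend. Next row=LF[11]=3
  step 7: row=3, L[3]='1', prepend. Next row=LF[3]=5
  step 8: row=5, L[5]='b', prepend. Next row=LF[5]=9
  step 9: row=9, L[9]='0', prepend. Next row=LF[9]=2
  step 10: row=2, L[2]='0', prepend. Next row=LF[2]=1
  step 11: row=1, L[1]='c', prepend. Next row=LF[1]=10
  step 12: row=10, L[10]='d', prepend. Next row=LF[10]=13
  step 13: row=13, L[13]='3', prepend. Next row=LF[13]=8
  step 14: row=8, L[8]='3', prepend. Next row=LF[8]=7
Reversed output: 33dc00b10c1d1$

Answer: 33dc00b10c1d1$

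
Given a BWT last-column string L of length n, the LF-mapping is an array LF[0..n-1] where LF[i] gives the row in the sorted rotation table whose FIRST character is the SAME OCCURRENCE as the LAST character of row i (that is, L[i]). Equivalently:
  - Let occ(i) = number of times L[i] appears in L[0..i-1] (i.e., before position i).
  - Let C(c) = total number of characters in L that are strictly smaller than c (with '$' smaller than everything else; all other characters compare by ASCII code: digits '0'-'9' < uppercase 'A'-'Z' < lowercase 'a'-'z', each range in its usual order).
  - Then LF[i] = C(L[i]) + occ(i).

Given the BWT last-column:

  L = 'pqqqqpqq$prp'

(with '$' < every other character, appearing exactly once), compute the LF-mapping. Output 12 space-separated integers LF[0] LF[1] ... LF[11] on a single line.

Answer: 1 5 6 7 8 2 9 10 0 3 11 4

Derivation:
Char counts: '$':1, 'p':4, 'q':6, 'r':1
C (first-col start): C('$')=0, C('p')=1, C('q')=5, C('r')=11
L[0]='p': occ=0, LF[0]=C('p')+0=1+0=1
L[1]='q': occ=0, LF[1]=C('q')+0=5+0=5
L[2]='q': occ=1, LF[2]=C('q')+1=5+1=6
L[3]='q': occ=2, LF[3]=C('q')+2=5+2=7
L[4]='q': occ=3, LF[4]=C('q')+3=5+3=8
L[5]='p': occ=1, LF[5]=C('p')+1=1+1=2
L[6]='q': occ=4, LF[6]=C('q')+4=5+4=9
L[7]='q': occ=5, LF[7]=C('q')+5=5+5=10
L[8]='$': occ=0, LF[8]=C('$')+0=0+0=0
L[9]='p': occ=2, LF[9]=C('p')+2=1+2=3
L[10]='r': occ=0, LF[10]=C('r')+0=11+0=11
L[11]='p': occ=3, LF[11]=C('p')+3=1+3=4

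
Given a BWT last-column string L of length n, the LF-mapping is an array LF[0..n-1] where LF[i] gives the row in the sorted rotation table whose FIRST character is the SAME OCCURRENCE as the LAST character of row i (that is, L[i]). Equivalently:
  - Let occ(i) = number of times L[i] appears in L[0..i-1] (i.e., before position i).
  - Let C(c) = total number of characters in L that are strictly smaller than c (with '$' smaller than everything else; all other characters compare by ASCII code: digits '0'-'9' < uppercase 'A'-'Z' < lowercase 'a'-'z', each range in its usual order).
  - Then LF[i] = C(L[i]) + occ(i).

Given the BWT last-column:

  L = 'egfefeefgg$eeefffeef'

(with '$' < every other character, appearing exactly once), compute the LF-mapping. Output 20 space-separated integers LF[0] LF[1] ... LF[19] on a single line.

Char counts: '$':1, 'e':9, 'f':7, 'g':3
C (first-col start): C('$')=0, C('e')=1, C('f')=10, C('g')=17
L[0]='e': occ=0, LF[0]=C('e')+0=1+0=1
L[1]='g': occ=0, LF[1]=C('g')+0=17+0=17
L[2]='f': occ=0, LF[2]=C('f')+0=10+0=10
L[3]='e': occ=1, LF[3]=C('e')+1=1+1=2
L[4]='f': occ=1, LF[4]=C('f')+1=10+1=11
L[5]='e': occ=2, LF[5]=C('e')+2=1+2=3
L[6]='e': occ=3, LF[6]=C('e')+3=1+3=4
L[7]='f': occ=2, LF[7]=C('f')+2=10+2=12
L[8]='g': occ=1, LF[8]=C('g')+1=17+1=18
L[9]='g': occ=2, LF[9]=C('g')+2=17+2=19
L[10]='$': occ=0, LF[10]=C('$')+0=0+0=0
L[11]='e': occ=4, LF[11]=C('e')+4=1+4=5
L[12]='e': occ=5, LF[12]=C('e')+5=1+5=6
L[13]='e': occ=6, LF[13]=C('e')+6=1+6=7
L[14]='f': occ=3, LF[14]=C('f')+3=10+3=13
L[15]='f': occ=4, LF[15]=C('f')+4=10+4=14
L[16]='f': occ=5, LF[16]=C('f')+5=10+5=15
L[17]='e': occ=7, LF[17]=C('e')+7=1+7=8
L[18]='e': occ=8, LF[18]=C('e')+8=1+8=9
L[19]='f': occ=6, LF[19]=C('f')+6=10+6=16

Answer: 1 17 10 2 11 3 4 12 18 19 0 5 6 7 13 14 15 8 9 16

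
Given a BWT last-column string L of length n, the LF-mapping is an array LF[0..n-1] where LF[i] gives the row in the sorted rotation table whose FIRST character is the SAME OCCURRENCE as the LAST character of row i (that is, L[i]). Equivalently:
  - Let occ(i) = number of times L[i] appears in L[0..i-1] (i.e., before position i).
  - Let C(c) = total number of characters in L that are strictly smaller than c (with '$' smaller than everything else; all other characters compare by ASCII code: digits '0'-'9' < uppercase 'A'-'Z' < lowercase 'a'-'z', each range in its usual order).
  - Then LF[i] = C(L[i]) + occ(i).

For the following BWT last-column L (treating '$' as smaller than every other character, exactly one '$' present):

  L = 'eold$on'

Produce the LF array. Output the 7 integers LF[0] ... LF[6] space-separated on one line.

Answer: 2 5 3 1 0 6 4

Derivation:
Char counts: '$':1, 'd':1, 'e':1, 'l':1, 'n':1, 'o':2
C (first-col start): C('$')=0, C('d')=1, C('e')=2, C('l')=3, C('n')=4, C('o')=5
L[0]='e': occ=0, LF[0]=C('e')+0=2+0=2
L[1]='o': occ=0, LF[1]=C('o')+0=5+0=5
L[2]='l': occ=0, LF[2]=C('l')+0=3+0=3
L[3]='d': occ=0, LF[3]=C('d')+0=1+0=1
L[4]='$': occ=0, LF[4]=C('$')+0=0+0=0
L[5]='o': occ=1, LF[5]=C('o')+1=5+1=6
L[6]='n': occ=0, LF[6]=C('n')+0=4+0=4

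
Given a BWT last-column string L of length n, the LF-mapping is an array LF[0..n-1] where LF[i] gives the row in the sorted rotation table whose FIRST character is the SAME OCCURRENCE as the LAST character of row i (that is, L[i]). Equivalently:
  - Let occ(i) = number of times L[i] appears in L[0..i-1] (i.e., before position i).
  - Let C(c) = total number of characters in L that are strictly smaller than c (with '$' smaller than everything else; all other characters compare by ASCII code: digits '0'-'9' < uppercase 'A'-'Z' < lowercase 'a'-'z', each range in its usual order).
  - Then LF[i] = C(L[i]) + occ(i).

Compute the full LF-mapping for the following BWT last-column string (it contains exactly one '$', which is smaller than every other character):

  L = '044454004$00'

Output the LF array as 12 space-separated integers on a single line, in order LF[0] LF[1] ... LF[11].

Char counts: '$':1, '0':5, '4':5, '5':1
C (first-col start): C('$')=0, C('0')=1, C('4')=6, C('5')=11
L[0]='0': occ=0, LF[0]=C('0')+0=1+0=1
L[1]='4': occ=0, LF[1]=C('4')+0=6+0=6
L[2]='4': occ=1, LF[2]=C('4')+1=6+1=7
L[3]='4': occ=2, LF[3]=C('4')+2=6+2=8
L[4]='5': occ=0, LF[4]=C('5')+0=11+0=11
L[5]='4': occ=3, LF[5]=C('4')+3=6+3=9
L[6]='0': occ=1, LF[6]=C('0')+1=1+1=2
L[7]='0': occ=2, LF[7]=C('0')+2=1+2=3
L[8]='4': occ=4, LF[8]=C('4')+4=6+4=10
L[9]='$': occ=0, LF[9]=C('$')+0=0+0=0
L[10]='0': occ=3, LF[10]=C('0')+3=1+3=4
L[11]='0': occ=4, LF[11]=C('0')+4=1+4=5

Answer: 1 6 7 8 11 9 2 3 10 0 4 5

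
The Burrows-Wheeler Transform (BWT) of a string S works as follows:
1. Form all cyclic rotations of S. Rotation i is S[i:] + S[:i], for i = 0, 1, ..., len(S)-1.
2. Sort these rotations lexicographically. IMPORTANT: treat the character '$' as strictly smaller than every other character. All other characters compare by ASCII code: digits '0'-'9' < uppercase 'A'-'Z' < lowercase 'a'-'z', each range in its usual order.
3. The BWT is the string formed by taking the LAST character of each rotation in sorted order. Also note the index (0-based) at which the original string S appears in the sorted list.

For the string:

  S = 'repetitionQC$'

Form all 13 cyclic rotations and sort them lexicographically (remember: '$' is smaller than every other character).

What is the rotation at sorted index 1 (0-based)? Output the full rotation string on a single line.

Answer: C$repetitionQ

Derivation:
All 13 rotations (rotation i = S[i:]+S[:i]):
  rot[0] = repetitionQC$
  rot[1] = epetitionQC$r
  rot[2] = petitionQC$re
  rot[3] = etitionQC$rep
  rot[4] = titionQC$repe
  rot[5] = itionQC$repet
  rot[6] = tionQC$repeti
  rot[7] = ionQC$repetit
  rot[8] = onQC$repetiti
  rot[9] = nQC$repetitio
  rot[10] = QC$repetition
  rot[11] = C$repetitionQ
  rot[12] = $repetitionQC
Sorted (with $ < everything):
  sorted[0] = $repetitionQC
  sorted[1] = C$repetitionQ
  sorted[2] = QC$repetition
  sorted[3] = epetitionQC$r
  sorted[4] = etitionQC$rep
  sorted[5] = ionQC$repetit
  sorted[6] = itionQC$repet
  sorted[7] = nQC$repetitio
  sorted[8] = onQC$repetiti
  sorted[9] = petitionQC$re
  sorted[10] = repetitionQC$
  sorted[11] = tionQC$repeti
  sorted[12] = titionQC$repe
sorted[1] = C$repetitionQ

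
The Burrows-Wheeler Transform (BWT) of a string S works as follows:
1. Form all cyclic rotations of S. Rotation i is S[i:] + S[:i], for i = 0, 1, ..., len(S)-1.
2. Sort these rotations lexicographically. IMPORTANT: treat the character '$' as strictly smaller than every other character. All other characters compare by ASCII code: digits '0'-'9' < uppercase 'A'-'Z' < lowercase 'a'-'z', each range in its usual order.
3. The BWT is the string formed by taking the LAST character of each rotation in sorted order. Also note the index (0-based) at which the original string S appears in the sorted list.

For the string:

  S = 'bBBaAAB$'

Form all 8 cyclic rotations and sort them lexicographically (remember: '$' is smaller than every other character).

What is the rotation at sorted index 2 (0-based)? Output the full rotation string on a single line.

Answer: AB$bBBaA

Derivation:
All 8 rotations (rotation i = S[i:]+S[:i]):
  rot[0] = bBBaAAB$
  rot[1] = BBaAAB$b
  rot[2] = BaAAB$bB
  rot[3] = aAAB$bBB
  rot[4] = AAB$bBBa
  rot[5] = AB$bBBaA
  rot[6] = B$bBBaAA
  rot[7] = $bBBaAAB
Sorted (with $ < everything):
  sorted[0] = $bBBaAAB
  sorted[1] = AAB$bBBa
  sorted[2] = AB$bBBaA
  sorted[3] = B$bBBaAA
  sorted[4] = BBaAAB$b
  sorted[5] = BaAAB$bB
  sorted[6] = aAAB$bBB
  sorted[7] = bBBaAAB$
sorted[2] = AB$bBBaA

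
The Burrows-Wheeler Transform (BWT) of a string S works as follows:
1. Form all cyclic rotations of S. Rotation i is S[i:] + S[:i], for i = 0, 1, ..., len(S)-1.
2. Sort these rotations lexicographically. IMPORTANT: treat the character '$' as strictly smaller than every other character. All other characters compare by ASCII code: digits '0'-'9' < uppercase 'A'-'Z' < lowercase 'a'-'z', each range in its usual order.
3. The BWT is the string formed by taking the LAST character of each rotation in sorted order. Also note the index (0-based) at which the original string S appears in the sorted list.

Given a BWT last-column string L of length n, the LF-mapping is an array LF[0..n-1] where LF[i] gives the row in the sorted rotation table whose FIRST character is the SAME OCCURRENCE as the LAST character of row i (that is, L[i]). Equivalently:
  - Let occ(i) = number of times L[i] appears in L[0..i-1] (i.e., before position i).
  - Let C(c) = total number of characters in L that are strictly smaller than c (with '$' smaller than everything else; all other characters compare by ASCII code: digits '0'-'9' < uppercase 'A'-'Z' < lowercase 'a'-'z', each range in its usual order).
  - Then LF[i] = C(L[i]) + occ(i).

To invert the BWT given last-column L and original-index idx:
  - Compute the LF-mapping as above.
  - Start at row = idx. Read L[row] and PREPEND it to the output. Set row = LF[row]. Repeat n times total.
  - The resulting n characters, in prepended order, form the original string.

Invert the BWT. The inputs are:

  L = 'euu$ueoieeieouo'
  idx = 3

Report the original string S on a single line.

LF mapping: 1 11 12 0 13 2 8 6 3 4 7 5 9 14 10
Walk LF starting at row 3, prepending L[row]:
  step 1: row=3, L[3]='$', prepend. Next row=LF[3]=0
  step 2: row=0, L[0]='e', prepend. Next row=LF[0]=1
  step 3: row=1, L[1]='u', prepend. Next row=LF[1]=11
  step 4: row=11, L[11]='e', prepend. Next row=LF[11]=5
  step 5: row=5, L[5]='e', prepend. Next row=LF[5]=2
  step 6: row=2, L[2]='u', prepend. Next row=LF[2]=12
  step 7: row=12, L[12]='o', prepend. Next row=LF[12]=9
  step 8: row=9, L[9]='e', prepend. Next row=LF[9]=4
  step 9: row=4, L[4]='u', prepend. Next row=LF[4]=13
  step 10: row=13, L[13]='u', prepend. Next row=LF[13]=14
  step 11: row=14, L[14]='o', prepend. Next row=LF[14]=10
  step 12: row=10, L[10]='i', prepend. Next row=LF[10]=7
  step 13: row=7, L[7]='i', prepend. Next row=LF[7]=6
  step 14: row=6, L[6]='o', prepend. Next row=LF[6]=8
  step 15: row=8, L[8]='e', prepend. Next row=LF[8]=3
Reversed output: eoiiouueoueeue$

Answer: eoiiouueoueeue$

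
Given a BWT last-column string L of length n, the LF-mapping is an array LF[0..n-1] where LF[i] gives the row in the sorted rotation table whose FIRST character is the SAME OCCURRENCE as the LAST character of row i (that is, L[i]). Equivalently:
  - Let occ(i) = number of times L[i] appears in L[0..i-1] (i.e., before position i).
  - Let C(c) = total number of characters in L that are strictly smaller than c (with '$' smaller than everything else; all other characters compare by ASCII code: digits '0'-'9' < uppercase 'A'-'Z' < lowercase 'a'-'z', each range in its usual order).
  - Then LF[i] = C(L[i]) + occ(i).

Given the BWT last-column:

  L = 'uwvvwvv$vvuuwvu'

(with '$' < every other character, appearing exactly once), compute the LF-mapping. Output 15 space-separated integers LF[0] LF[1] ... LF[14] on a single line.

Answer: 1 12 5 6 13 7 8 0 9 10 2 3 14 11 4

Derivation:
Char counts: '$':1, 'u':4, 'v':7, 'w':3
C (first-col start): C('$')=0, C('u')=1, C('v')=5, C('w')=12
L[0]='u': occ=0, LF[0]=C('u')+0=1+0=1
L[1]='w': occ=0, LF[1]=C('w')+0=12+0=12
L[2]='v': occ=0, LF[2]=C('v')+0=5+0=5
L[3]='v': occ=1, LF[3]=C('v')+1=5+1=6
L[4]='w': occ=1, LF[4]=C('w')+1=12+1=13
L[5]='v': occ=2, LF[5]=C('v')+2=5+2=7
L[6]='v': occ=3, LF[6]=C('v')+3=5+3=8
L[7]='$': occ=0, LF[7]=C('$')+0=0+0=0
L[8]='v': occ=4, LF[8]=C('v')+4=5+4=9
L[9]='v': occ=5, LF[9]=C('v')+5=5+5=10
L[10]='u': occ=1, LF[10]=C('u')+1=1+1=2
L[11]='u': occ=2, LF[11]=C('u')+2=1+2=3
L[12]='w': occ=2, LF[12]=C('w')+2=12+2=14
L[13]='v': occ=6, LF[13]=C('v')+6=5+6=11
L[14]='u': occ=3, LF[14]=C('u')+3=1+3=4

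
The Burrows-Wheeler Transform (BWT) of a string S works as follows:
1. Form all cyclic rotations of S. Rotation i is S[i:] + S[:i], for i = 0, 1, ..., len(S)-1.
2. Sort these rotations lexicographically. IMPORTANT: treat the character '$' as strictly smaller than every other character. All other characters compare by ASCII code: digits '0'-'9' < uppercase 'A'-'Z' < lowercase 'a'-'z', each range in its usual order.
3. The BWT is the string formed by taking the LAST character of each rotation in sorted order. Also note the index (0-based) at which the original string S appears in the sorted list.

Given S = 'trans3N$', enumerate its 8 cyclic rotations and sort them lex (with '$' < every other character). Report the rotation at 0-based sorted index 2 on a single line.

All 8 rotations (rotation i = S[i:]+S[:i]):
  rot[0] = trans3N$
  rot[1] = rans3N$t
  rot[2] = ans3N$tr
  rot[3] = ns3N$tra
  rot[4] = s3N$tran
  rot[5] = 3N$trans
  rot[6] = N$trans3
  rot[7] = $trans3N
Sorted (with $ < everything):
  sorted[0] = $trans3N
  sorted[1] = 3N$trans
  sorted[2] = N$trans3
  sorted[3] = ans3N$tr
  sorted[4] = ns3N$tra
  sorted[5] = rans3N$t
  sorted[6] = s3N$tran
  sorted[7] = trans3N$
sorted[2] = N$trans3

Answer: N$trans3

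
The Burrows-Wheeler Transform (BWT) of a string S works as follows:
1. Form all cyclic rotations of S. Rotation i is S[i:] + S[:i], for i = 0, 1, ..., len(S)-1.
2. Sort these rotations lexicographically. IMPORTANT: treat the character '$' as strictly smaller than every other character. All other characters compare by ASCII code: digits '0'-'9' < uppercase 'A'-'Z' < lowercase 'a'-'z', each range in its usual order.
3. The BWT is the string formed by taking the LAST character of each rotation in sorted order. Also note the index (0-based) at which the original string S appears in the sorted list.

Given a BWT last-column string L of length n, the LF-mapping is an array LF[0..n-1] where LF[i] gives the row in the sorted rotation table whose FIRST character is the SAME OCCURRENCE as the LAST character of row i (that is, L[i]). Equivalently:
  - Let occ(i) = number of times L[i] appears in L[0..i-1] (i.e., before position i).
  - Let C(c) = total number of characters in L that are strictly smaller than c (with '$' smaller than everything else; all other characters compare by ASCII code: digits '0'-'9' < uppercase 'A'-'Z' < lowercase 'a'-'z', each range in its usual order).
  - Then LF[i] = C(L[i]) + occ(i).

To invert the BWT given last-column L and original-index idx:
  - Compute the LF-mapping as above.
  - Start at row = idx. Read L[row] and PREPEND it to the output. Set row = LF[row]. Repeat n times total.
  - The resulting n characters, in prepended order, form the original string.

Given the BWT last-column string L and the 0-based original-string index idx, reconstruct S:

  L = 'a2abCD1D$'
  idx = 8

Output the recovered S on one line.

LF mapping: 6 2 7 8 3 4 1 5 0
Walk LF starting at row 8, prepending L[row]:
  step 1: row=8, L[8]='$', prepend. Next row=LF[8]=0
  step 2: row=0, L[0]='a', prepend. Next row=LF[0]=6
  step 3: row=6, L[6]='1', prepend. Next row=LF[6]=1
  step 4: row=1, L[1]='2', prepend. Next row=LF[1]=2
  step 5: row=2, L[2]='a', prepend. Next row=LF[2]=7
  step 6: row=7, L[7]='D', prepend. Next row=LF[7]=5
  step 7: row=5, L[5]='D', prepend. Next row=LF[5]=4
  step 8: row=4, L[4]='C', prepend. Next row=LF[4]=3
  step 9: row=3, L[3]='b', prepend. Next row=LF[3]=8
Reversed output: bCDDa21a$

Answer: bCDDa21a$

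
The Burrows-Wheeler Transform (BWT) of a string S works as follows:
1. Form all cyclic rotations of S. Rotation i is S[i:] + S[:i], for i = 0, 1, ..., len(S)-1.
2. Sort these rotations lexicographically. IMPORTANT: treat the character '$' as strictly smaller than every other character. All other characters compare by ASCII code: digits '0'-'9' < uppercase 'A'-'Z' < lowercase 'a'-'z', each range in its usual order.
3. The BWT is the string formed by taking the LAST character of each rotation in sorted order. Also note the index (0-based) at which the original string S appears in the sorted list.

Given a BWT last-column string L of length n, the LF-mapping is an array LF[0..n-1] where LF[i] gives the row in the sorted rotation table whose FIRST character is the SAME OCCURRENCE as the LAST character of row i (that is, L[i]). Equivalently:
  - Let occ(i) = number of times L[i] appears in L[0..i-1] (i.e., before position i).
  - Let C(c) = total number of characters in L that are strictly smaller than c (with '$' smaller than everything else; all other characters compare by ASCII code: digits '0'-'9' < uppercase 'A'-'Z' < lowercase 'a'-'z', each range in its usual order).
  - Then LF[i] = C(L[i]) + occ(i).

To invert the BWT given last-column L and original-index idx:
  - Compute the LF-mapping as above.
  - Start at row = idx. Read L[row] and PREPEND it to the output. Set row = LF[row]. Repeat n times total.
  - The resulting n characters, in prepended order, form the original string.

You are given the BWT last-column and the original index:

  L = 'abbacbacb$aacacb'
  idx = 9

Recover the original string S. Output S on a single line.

LF mapping: 1 7 8 2 12 9 3 13 10 0 4 5 14 6 15 11
Walk LF starting at row 9, prepending L[row]:
  step 1: row=9, L[9]='$', prepend. Next row=LF[9]=0
  step 2: row=0, L[0]='a', prepend. Next row=LF[0]=1
  step 3: row=1, L[1]='b', prepend. Next row=LF[1]=7
  step 4: row=7, L[7]='c', prepend. Next row=LF[7]=13
  step 5: row=13, L[13]='a', prepend. Next row=LF[13]=6
  step 6: row=6, L[6]='a', prepend. Next row=LF[6]=3
  step 7: row=3, L[3]='a', prepend. Next row=LF[3]=2
  step 8: row=2, L[2]='b', prepend. Next row=LF[2]=8
  step 9: row=8, L[8]='b', prepend. Next row=LF[8]=10
  step 10: row=10, L[10]='a', prepend. Next row=LF[10]=4
  step 11: row=4, L[4]='c', prepend. Next row=LF[4]=12
  step 12: row=12, L[12]='c', prepend. Next row=LF[12]=14
  step 13: row=14, L[14]='c', prepend. Next row=LF[14]=15
  step 14: row=15, L[15]='b', prepend. Next row=LF[15]=11
  step 15: row=11, L[11]='a', prepend. Next row=LF[11]=5
  step 16: row=5, L[5]='b', prepend. Next row=LF[5]=9
Reversed output: babcccabbaaacba$

Answer: babcccabbaaacba$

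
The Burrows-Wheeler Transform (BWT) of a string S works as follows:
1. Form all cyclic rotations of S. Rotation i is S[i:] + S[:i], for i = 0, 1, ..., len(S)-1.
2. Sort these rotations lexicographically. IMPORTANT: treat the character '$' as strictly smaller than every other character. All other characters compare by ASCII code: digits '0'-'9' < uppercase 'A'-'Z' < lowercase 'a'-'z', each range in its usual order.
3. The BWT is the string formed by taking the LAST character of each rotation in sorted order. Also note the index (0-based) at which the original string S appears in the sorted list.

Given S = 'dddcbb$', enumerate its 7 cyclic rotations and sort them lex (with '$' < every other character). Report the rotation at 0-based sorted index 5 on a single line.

Answer: ddcbb$d

Derivation:
All 7 rotations (rotation i = S[i:]+S[:i]):
  rot[0] = dddcbb$
  rot[1] = ddcbb$d
  rot[2] = dcbb$dd
  rot[3] = cbb$ddd
  rot[4] = bb$dddc
  rot[5] = b$dddcb
  rot[6] = $dddcbb
Sorted (with $ < everything):
  sorted[0] = $dddcbb
  sorted[1] = b$dddcb
  sorted[2] = bb$dddc
  sorted[3] = cbb$ddd
  sorted[4] = dcbb$dd
  sorted[5] = ddcbb$d
  sorted[6] = dddcbb$
sorted[5] = ddcbb$d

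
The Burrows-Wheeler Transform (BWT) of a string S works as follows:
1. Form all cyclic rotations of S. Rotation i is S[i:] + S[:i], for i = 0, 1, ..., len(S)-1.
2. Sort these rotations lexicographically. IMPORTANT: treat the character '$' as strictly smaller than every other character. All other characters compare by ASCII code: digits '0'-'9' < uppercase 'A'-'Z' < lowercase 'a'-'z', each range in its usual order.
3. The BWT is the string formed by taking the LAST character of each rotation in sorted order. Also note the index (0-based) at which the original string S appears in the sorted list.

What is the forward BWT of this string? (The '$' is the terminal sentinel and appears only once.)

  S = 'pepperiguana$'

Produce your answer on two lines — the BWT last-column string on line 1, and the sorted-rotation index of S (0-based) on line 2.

All 13 rotations (rotation i = S[i:]+S[:i]):
  rot[0] = pepperiguana$
  rot[1] = epperiguana$p
  rot[2] = pperiguana$pe
  rot[3] = periguana$pep
  rot[4] = eriguana$pepp
  rot[5] = riguana$peppe
  rot[6] = iguana$pepper
  rot[7] = guana$pepperi
  rot[8] = uana$pepperig
  rot[9] = ana$pepperigu
  rot[10] = na$pepperigua
  rot[11] = a$pepperiguan
  rot[12] = $pepperiguana
Sorted (with $ < everything):
  sorted[0] = $pepperiguana  (last char: 'a')
  sorted[1] = a$pepperiguan  (last char: 'n')
  sorted[2] = ana$pepperigu  (last char: 'u')
  sorted[3] = epperiguana$p  (last char: 'p')
  sorted[4] = eriguana$pepp  (last char: 'p')
  sorted[5] = guana$pepperi  (last char: 'i')
  sorted[6] = iguana$pepper  (last char: 'r')
  sorted[7] = na$pepperigua  (last char: 'a')
  sorted[8] = pepperiguana$  (last char: '$')
  sorted[9] = periguana$pep  (last char: 'p')
  sorted[10] = pperiguana$pe  (last char: 'e')
  sorted[11] = riguana$peppe  (last char: 'e')
  sorted[12] = uana$pepperig  (last char: 'g')
Last column: anuppira$peeg
Original string S is at sorted index 8

Answer: anuppira$peeg
8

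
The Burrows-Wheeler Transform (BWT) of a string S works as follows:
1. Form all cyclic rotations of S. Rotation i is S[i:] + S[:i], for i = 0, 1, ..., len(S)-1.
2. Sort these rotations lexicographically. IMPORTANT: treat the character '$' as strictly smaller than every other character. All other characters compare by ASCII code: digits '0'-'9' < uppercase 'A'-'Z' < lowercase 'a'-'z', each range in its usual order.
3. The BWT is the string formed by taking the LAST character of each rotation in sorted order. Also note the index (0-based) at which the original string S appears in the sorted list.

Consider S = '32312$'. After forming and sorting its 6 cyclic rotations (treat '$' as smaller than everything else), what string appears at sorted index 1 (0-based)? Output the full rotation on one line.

Answer: 12$323

Derivation:
All 6 rotations (rotation i = S[i:]+S[:i]):
  rot[0] = 32312$
  rot[1] = 2312$3
  rot[2] = 312$32
  rot[3] = 12$323
  rot[4] = 2$3231
  rot[5] = $32312
Sorted (with $ < everything):
  sorted[0] = $32312
  sorted[1] = 12$323
  sorted[2] = 2$3231
  sorted[3] = 2312$3
  sorted[4] = 312$32
  sorted[5] = 32312$
sorted[1] = 12$323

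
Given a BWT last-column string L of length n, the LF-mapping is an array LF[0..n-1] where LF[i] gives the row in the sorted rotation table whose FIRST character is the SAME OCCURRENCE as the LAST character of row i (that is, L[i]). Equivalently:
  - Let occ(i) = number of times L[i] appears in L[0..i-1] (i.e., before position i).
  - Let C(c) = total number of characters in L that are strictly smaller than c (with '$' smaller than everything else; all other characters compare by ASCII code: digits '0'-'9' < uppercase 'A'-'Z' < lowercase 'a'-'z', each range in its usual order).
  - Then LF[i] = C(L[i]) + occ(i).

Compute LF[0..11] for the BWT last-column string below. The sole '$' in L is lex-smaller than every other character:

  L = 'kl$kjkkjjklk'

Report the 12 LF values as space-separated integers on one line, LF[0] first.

Char counts: '$':1, 'j':3, 'k':6, 'l':2
C (first-col start): C('$')=0, C('j')=1, C('k')=4, C('l')=10
L[0]='k': occ=0, LF[0]=C('k')+0=4+0=4
L[1]='l': occ=0, LF[1]=C('l')+0=10+0=10
L[2]='$': occ=0, LF[2]=C('$')+0=0+0=0
L[3]='k': occ=1, LF[3]=C('k')+1=4+1=5
L[4]='j': occ=0, LF[4]=C('j')+0=1+0=1
L[5]='k': occ=2, LF[5]=C('k')+2=4+2=6
L[6]='k': occ=3, LF[6]=C('k')+3=4+3=7
L[7]='j': occ=1, LF[7]=C('j')+1=1+1=2
L[8]='j': occ=2, LF[8]=C('j')+2=1+2=3
L[9]='k': occ=4, LF[9]=C('k')+4=4+4=8
L[10]='l': occ=1, LF[10]=C('l')+1=10+1=11
L[11]='k': occ=5, LF[11]=C('k')+5=4+5=9

Answer: 4 10 0 5 1 6 7 2 3 8 11 9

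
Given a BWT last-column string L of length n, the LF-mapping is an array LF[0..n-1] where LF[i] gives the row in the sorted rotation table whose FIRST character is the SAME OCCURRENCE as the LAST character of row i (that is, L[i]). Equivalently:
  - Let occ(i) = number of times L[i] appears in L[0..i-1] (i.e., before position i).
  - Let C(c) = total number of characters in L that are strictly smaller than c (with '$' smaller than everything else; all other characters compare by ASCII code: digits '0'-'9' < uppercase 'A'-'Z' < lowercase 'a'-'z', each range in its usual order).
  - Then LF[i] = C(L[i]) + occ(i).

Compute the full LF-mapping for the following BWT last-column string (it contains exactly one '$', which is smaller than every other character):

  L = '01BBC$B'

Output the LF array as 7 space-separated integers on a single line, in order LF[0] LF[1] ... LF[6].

Answer: 1 2 3 4 6 0 5

Derivation:
Char counts: '$':1, '0':1, '1':1, 'B':3, 'C':1
C (first-col start): C('$')=0, C('0')=1, C('1')=2, C('B')=3, C('C')=6
L[0]='0': occ=0, LF[0]=C('0')+0=1+0=1
L[1]='1': occ=0, LF[1]=C('1')+0=2+0=2
L[2]='B': occ=0, LF[2]=C('B')+0=3+0=3
L[3]='B': occ=1, LF[3]=C('B')+1=3+1=4
L[4]='C': occ=0, LF[4]=C('C')+0=6+0=6
L[5]='$': occ=0, LF[5]=C('$')+0=0+0=0
L[6]='B': occ=2, LF[6]=C('B')+2=3+2=5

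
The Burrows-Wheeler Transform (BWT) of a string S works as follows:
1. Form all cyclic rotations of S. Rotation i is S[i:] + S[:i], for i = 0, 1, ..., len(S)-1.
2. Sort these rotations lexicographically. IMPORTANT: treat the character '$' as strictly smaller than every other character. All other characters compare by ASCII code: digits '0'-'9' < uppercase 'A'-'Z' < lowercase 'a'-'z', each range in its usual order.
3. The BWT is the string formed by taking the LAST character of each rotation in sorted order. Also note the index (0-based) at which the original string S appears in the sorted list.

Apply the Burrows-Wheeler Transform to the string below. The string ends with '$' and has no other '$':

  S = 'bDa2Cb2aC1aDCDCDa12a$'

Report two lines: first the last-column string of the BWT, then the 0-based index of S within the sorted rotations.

All 21 rotations (rotation i = S[i:]+S[:i]):
  rot[0] = bDa2Cb2aC1aDCDCDa12a$
  rot[1] = Da2Cb2aC1aDCDCDa12a$b
  rot[2] = a2Cb2aC1aDCDCDa12a$bD
  rot[3] = 2Cb2aC1aDCDCDa12a$bDa
  rot[4] = Cb2aC1aDCDCDa12a$bDa2
  rot[5] = b2aC1aDCDCDa12a$bDa2C
  rot[6] = 2aC1aDCDCDa12a$bDa2Cb
  rot[7] = aC1aDCDCDa12a$bDa2Cb2
  rot[8] = C1aDCDCDa12a$bDa2Cb2a
  rot[9] = 1aDCDCDa12a$bDa2Cb2aC
  rot[10] = aDCDCDa12a$bDa2Cb2aC1
  rot[11] = DCDCDa12a$bDa2Cb2aC1a
  rot[12] = CDCDa12a$bDa2Cb2aC1aD
  rot[13] = DCDa12a$bDa2Cb2aC1aDC
  rot[14] = CDa12a$bDa2Cb2aC1aDCD
  rot[15] = Da12a$bDa2Cb2aC1aDCDC
  rot[16] = a12a$bDa2Cb2aC1aDCDCD
  rot[17] = 12a$bDa2Cb2aC1aDCDCDa
  rot[18] = 2a$bDa2Cb2aC1aDCDCDa1
  rot[19] = a$bDa2Cb2aC1aDCDCDa12
  rot[20] = $bDa2Cb2aC1aDCDCDa12a
Sorted (with $ < everything):
  sorted[0] = $bDa2Cb2aC1aDCDCDa12a  (last char: 'a')
  sorted[1] = 12a$bDa2Cb2aC1aDCDCDa  (last char: 'a')
  sorted[2] = 1aDCDCDa12a$bDa2Cb2aC  (last char: 'C')
  sorted[3] = 2Cb2aC1aDCDCDa12a$bDa  (last char: 'a')
  sorted[4] = 2a$bDa2Cb2aC1aDCDCDa1  (last char: '1')
  sorted[5] = 2aC1aDCDCDa12a$bDa2Cb  (last char: 'b')
  sorted[6] = C1aDCDCDa12a$bDa2Cb2a  (last char: 'a')
  sorted[7] = CDCDa12a$bDa2Cb2aC1aD  (last char: 'D')
  sorted[8] = CDa12a$bDa2Cb2aC1aDCD  (last char: 'D')
  sorted[9] = Cb2aC1aDCDCDa12a$bDa2  (last char: '2')
  sorted[10] = DCDCDa12a$bDa2Cb2aC1a  (last char: 'a')
  sorted[11] = DCDa12a$bDa2Cb2aC1aDC  (last char: 'C')
  sorted[12] = Da12a$bDa2Cb2aC1aDCDC  (last char: 'C')
  sorted[13] = Da2Cb2aC1aDCDCDa12a$b  (last char: 'b')
  sorted[14] = a$bDa2Cb2aC1aDCDCDa12  (last char: '2')
  sorted[15] = a12a$bDa2Cb2aC1aDCDCD  (last char: 'D')
  sorted[16] = a2Cb2aC1aDCDCDa12a$bD  (last char: 'D')
  sorted[17] = aC1aDCDCDa12a$bDa2Cb2  (last char: '2')
  sorted[18] = aDCDCDa12a$bDa2Cb2aC1  (last char: '1')
  sorted[19] = b2aC1aDCDCDa12a$bDa2C  (last char: 'C')
  sorted[20] = bDa2Cb2aC1aDCDCDa12a$  (last char: '$')
Last column: aaCa1baDD2aCCb2DD21C$
Original string S is at sorted index 20

Answer: aaCa1baDD2aCCb2DD21C$
20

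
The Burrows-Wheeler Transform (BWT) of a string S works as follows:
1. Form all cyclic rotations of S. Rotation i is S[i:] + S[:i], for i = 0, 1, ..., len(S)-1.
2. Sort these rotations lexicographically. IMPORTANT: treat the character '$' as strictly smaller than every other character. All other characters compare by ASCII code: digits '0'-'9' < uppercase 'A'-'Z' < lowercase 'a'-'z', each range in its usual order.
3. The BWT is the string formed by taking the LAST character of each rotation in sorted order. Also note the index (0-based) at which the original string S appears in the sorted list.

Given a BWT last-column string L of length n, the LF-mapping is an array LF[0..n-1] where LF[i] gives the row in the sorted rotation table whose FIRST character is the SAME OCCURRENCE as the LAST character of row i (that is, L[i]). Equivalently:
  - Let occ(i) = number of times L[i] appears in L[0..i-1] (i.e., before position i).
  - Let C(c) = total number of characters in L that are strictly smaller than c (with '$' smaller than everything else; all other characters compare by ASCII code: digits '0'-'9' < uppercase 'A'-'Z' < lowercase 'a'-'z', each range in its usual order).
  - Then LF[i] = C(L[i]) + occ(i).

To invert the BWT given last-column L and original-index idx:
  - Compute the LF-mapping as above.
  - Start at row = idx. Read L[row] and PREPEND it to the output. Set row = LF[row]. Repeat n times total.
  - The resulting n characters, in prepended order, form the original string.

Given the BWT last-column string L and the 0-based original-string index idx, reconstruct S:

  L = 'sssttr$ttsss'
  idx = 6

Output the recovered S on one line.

Answer: ststtsrstss$

Derivation:
LF mapping: 2 3 4 8 9 1 0 10 11 5 6 7
Walk LF starting at row 6, prepending L[row]:
  step 1: row=6, L[6]='$', prepend. Next row=LF[6]=0
  step 2: row=0, L[0]='s', prepend. Next row=LF[0]=2
  step 3: row=2, L[2]='s', prepend. Next row=LF[2]=4
  step 4: row=4, L[4]='t', prepend. Next row=LF[4]=9
  step 5: row=9, L[9]='s', prepend. Next row=LF[9]=5
  step 6: row=5, L[5]='r', prepend. Next row=LF[5]=1
  step 7: row=1, L[1]='s', prepend. Next row=LF[1]=3
  step 8: row=3, L[3]='t', prepend. Next row=LF[3]=8
  step 9: row=8, L[8]='t', prepend. Next row=LF[8]=11
  step 10: row=11, L[11]='s', prepend. Next row=LF[11]=7
  step 11: row=7, L[7]='t', prepend. Next row=LF[7]=10
  step 12: row=10, L[10]='s', prepend. Next row=LF[10]=6
Reversed output: ststtsrstss$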